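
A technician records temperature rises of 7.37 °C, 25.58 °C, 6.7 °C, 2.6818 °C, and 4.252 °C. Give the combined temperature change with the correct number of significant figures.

7.37 °C + 25.58 °C + 6.7 °C + 2.6818 °C + 4.252 °C = 46.5838 °C.
Addition/subtraction keeps the fewest decimal places: 7.37 → 2 decimal places, 25.58 → 2 decimal places, 6.7 → 1 decimal place, 2.6818 → 4 decimal places, 4.252 → 3 decimal places; limit is 1.
Rounded to 1 decimal place: 46.6 °C.

46.6 °C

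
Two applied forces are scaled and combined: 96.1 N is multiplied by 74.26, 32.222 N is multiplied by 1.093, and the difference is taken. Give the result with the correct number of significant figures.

7.10 × 10^3 N

96.1 × 74.26 = 7136.386 → 7.14 × 10^3 N (3 s.f., last digit at the 10^1 place).
32.222 × 1.093 = 35.218646 → 35.22 N (4 s.f., last digit at the 10^-2 place).
Difference: 7101.167354 N; keep the coarser place, 10^1.
Result: 7.10 × 10^3 N.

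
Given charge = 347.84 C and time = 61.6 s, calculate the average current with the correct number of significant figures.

5.65 A

average current = 347.84 C ÷ 61.6 s = 5.64675324675… A.
347.84 has 5 significant figures; 61.6 has 3.
Division/multiplication keeps the fewest: 3 significant figures.
Rounded: 5.65 A.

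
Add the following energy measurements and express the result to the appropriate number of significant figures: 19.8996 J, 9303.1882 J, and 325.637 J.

19.8996 J + 9303.1882 J + 325.637 J = 9648.7248 J.
Addition/subtraction keeps the fewest decimal places: 19.8996 → 4 decimal places, 9303.1882 → 4 decimal places, 325.637 → 3 decimal places; limit is 3.
Rounded to 3 decimal places: 9648.725 J.

9648.725 J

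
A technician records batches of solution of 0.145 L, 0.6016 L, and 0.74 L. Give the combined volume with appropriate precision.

0.145 L + 0.6016 L + 0.74 L = 1.4866 L.
Addition/subtraction keeps the fewest decimal places: 0.145 → 3 decimal places, 0.6016 → 4 decimal places, 0.74 → 2 decimal places; limit is 2.
Rounded to 2 decimal places: 1.49 L.

1.49 L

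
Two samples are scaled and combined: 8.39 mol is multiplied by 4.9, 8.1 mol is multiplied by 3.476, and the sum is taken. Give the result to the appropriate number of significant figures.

69 mol

8.39 × 4.9 = 41.111 → 41 mol (2 s.f., last digit at the 10^0 place).
8.1 × 3.476 = 28.1556 → 28 mol (2 s.f., last digit at the 10^0 place).
Sum: 69.2666 mol; keep the coarser place, 10^0.
Result: 69 mol.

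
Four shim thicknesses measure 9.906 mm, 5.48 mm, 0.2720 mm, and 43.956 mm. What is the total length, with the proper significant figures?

59.61 mm

9.906 mm + 5.48 mm + 0.2720 mm + 43.956 mm = 59.6140 mm.
Addition/subtraction keeps the fewest decimal places: 9.906 → 3 decimal places, 5.48 → 2 decimal places, 0.2720 → 4 decimal places, 43.956 → 3 decimal places; limit is 2.
Rounded to 2 decimal places: 59.61 mm.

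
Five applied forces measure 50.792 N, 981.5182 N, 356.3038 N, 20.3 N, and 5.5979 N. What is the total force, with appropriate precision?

1414.5 N

50.792 N + 981.5182 N + 356.3038 N + 20.3 N + 5.5979 N = 1414.5119 N.
Addition/subtraction keeps the fewest decimal places: 50.792 → 3 decimal places, 981.5182 → 4 decimal places, 356.3038 → 4 decimal places, 20.3 → 1 decimal place, 5.5979 → 4 decimal places; limit is 1.
Rounded to 1 decimal place: 1414.5 N.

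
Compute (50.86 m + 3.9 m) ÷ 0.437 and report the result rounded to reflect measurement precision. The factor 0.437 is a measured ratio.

50.86 m + 3.9 m = 54.76 m; the sum is limited to 1 decimal place (3 s.f.).
Carrying full precision, 54.76 ÷ 0.437 = 125.308924485… m; 0.437 has 3 s.f., so the result keeps min(3, 3) = 3 s.f.
Rounded to 3 significant figures: 125 m.

125 m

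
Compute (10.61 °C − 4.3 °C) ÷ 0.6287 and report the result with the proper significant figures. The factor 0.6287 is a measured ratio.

1.0 × 10¹ °C

10.61 °C − 4.3 °C = 6.31 °C; the difference is limited to 1 decimal place (2 s.f.).
Carrying full precision, 6.31 ÷ 0.6287 = 10.0365834261… °C; 0.6287 has 4 s.f., so the result keeps min(2, 4) = 2 s.f.
Rounded to 2 significant figures: 1.0 × 10¹ °C.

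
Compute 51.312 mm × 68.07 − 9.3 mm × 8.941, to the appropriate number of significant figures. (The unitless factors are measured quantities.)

51.312 × 68.07 = 3492.80784 → 3493 mm (4 s.f., last digit at the 10^0 place).
9.3 × 8.941 = 83.1513 → 83 mm (2 s.f., last digit at the 10^0 place).
Difference: 3409.65654 mm; keep the coarser place, 10^0.
Result: 3.410 × 10³ mm.

3.410 × 10³ mm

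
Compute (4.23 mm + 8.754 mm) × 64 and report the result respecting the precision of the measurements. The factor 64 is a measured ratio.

8.3 × 10^2 mm

4.23 mm + 8.754 mm = 12.984 mm; the sum is limited to 2 decimal places (4 s.f.).
Carrying full precision, 12.984 × 64 = 830.976 mm; 64 has 2 s.f., so the result keeps min(4, 2) = 2 s.f.
Rounded to 2 significant figures: 8.3 × 10^2 mm.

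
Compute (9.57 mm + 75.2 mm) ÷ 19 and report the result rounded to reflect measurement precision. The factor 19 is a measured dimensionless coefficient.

4.5 mm

9.57 mm + 75.2 mm = 84.77 mm; the sum is limited to 1 decimal place (3 s.f.).
Carrying full precision, 84.77 ÷ 19 = 4.46157894737… mm; 19 has 2 s.f., so the result keeps min(3, 2) = 2 s.f.
Rounded to 2 significant figures: 4.5 mm.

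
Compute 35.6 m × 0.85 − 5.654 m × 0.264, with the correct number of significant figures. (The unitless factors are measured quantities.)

29 m

35.6 × 0.85 = 30.26 → 30. m (2 s.f., last digit at the 10^0 place).
5.654 × 0.264 = 1.492656 → 1.49 m (3 s.f., last digit at the 10^-2 place).
Difference: 28.767344 m; keep the coarser place, 10^0.
Result: 29 m.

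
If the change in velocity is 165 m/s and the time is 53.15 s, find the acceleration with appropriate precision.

acceleration = 165 m/s ÷ 53.15 s = 3.10442144873… m/s².
165 has 3 significant figures; 53.15 has 4.
Division/multiplication keeps the fewest: 3 significant figures.
Rounded: 3.10 m/s².

3.10 m/s²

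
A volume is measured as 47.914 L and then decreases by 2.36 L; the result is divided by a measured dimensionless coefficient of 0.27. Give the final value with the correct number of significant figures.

47.914 L − 2.36 L = 45.554 L; the difference is limited to 2 decimal places (4 s.f.).
Carrying full precision, 45.554 ÷ 0.27 = 168.718518519… L; 0.27 has 2 s.f., so the result keeps min(4, 2) = 2 s.f.
Rounded to 2 significant figures: 1.7 × 10² L.

1.7 × 10² L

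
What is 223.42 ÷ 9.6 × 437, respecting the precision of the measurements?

223.42 ÷ 9.6 × 437 = 10170.2645833…
Multiplication/division keeps the fewest significant figures: 223.42 → 5 s.f., 9.6 → 2 s.f., 437 → 3 s.f.; limit is 2.
Rounded to 2 significant figures: 1.0 × 10⁴.

1.0 × 10⁴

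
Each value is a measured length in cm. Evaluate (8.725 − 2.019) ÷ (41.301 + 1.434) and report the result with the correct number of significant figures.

0.1569

8.725 − 2.019 = 6.706, limited to 3 d.p. → 4 s.f.; 41.301 + 1.434 = 42.735, limited to 3 d.p. → 5 s.f.
Carrying full precision, 6.706 ÷ 42.735 = 0.156920556921…; keep min(4, 5) = 4 s.f.
Rounded to 4 significant figures: 0.1569.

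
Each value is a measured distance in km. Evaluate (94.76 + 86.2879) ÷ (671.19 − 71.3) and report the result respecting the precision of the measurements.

94.76 + 86.2879 = 181.0479, limited to 2 d.p. → 5 s.f.; 671.19 − 71.3 = 599.89, limited to 1 d.p. → 4 s.f.
Carrying full precision, 181.0479 ÷ 599.89 = 0.301801830336…; keep min(5, 4) = 4 s.f.
Rounded to 4 significant figures: 0.3018.

0.3018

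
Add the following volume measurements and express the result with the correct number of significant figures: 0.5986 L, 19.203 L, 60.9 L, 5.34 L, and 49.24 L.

0.5986 L + 19.203 L + 60.9 L + 5.34 L + 49.24 L = 135.2816 L.
Addition/subtraction keeps the fewest decimal places: 0.5986 → 4 decimal places, 19.203 → 3 decimal places, 60.9 → 1 decimal place, 5.34 → 2 decimal places, 49.24 → 2 decimal places; limit is 1.
Rounded to 1 decimal place: 135.3 L.

135.3 L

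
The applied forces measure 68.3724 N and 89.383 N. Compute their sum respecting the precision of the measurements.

157.755 N

68.3724 N + 89.383 N = 157.7554 N.
Addition/subtraction keeps the fewest decimal places: 68.3724 → 4 decimal places, 89.383 → 3 decimal places; limit is 3.
Rounded to 3 decimal places: 157.755 N.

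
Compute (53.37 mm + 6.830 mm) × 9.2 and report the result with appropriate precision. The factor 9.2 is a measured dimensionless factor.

53.37 mm + 6.830 mm = 60.200 mm; the sum is limited to 2 decimal places (4 s.f.).
Carrying full precision, 60.200 × 9.2 = 553.84 mm; 9.2 has 2 s.f., so the result keeps min(4, 2) = 2 s.f.
Rounded to 2 significant figures: 5.5 × 10^2 mm.

5.5 × 10^2 mm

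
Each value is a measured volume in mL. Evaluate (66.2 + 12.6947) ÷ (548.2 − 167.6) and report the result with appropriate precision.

2.07 × 10^-1

66.2 + 12.6947 = 78.8947, limited to 1 d.p. → 3 s.f.; 548.2 − 167.6 = 380.6, limited to 1 d.p. → 4 s.f.
Carrying full precision, 78.8947 ÷ 380.6 = 0.207290331056…; keep min(3, 4) = 3 s.f.
Rounded to 3 significant figures: 2.07 × 10^-1.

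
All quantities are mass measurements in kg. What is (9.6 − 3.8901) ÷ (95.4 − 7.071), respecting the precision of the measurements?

9.6 − 3.8901 = 5.7099, limited to 1 d.p. → 2 s.f.; 95.4 − 7.071 = 88.329, limited to 1 d.p. → 3 s.f.
Carrying full precision, 5.7099 ÷ 88.329 = 0.0646435485514…; keep min(2, 3) = 2 s.f.
Rounded to 2 significant figures: 0.065.

0.065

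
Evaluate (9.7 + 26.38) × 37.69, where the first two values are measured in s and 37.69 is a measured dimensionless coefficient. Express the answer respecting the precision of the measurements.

9.7 s + 26.38 s = 36.08 s; the sum is limited to 1 decimal place (3 s.f.).
Carrying full precision, 36.08 × 37.69 = 1359.8552 s; 37.69 has 4 s.f., so the result keeps min(3, 4) = 3 s.f.
Rounded to 3 significant figures: 1.36 × 10^3 s.

1.36 × 10^3 s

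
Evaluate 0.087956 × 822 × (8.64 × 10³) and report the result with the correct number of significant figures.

0.087956 × 822 × (8.64 × 10³) = 624670.54848
Multiplication/division keeps the fewest significant figures: 0.087956 → 5 s.f., 822 → 3 s.f., 8.64 × 10³ → 3 s.f.; limit is 3.
Rounded to 3 significant figures: 6.25 × 10⁵.

6.25 × 10⁵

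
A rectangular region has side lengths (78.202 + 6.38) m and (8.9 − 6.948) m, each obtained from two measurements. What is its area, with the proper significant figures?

1.7 × 10² m²

78.202 + 6.38 = 84.582, limited to 2 d.p. → 4 s.f.; 8.9 − 6.948 = 1.952, limited to 1 d.p. → 2 s.f.
Carrying full precision, 84.582 × 1.952 = 165.104064; keep min(4, 2) = 2 s.f.
Rounded to 2 significant figures: 1.7 × 10² m².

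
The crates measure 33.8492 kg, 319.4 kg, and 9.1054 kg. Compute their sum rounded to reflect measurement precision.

33.8492 kg + 319.4 kg + 9.1054 kg = 362.3546 kg.
Addition/subtraction keeps the fewest decimal places: 33.8492 → 4 decimal places, 319.4 → 1 decimal place, 9.1054 → 4 decimal places; limit is 1.
Rounded to 1 decimal place: 362.4 kg.

362.4 kg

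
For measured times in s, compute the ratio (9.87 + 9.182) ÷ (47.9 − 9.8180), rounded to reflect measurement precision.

9.87 + 9.182 = 19.052, limited to 2 d.p. → 4 s.f.; 47.9 − 9.8180 = 38.0820, limited to 1 d.p. → 3 s.f.
Carrying full precision, 19.052 ÷ 38.0820 = 0.500288850376…; keep min(4, 3) = 3 s.f.
Rounded to 3 significant figures: 0.500.

0.500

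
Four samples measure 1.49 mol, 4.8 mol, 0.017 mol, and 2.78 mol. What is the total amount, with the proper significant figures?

1.49 mol + 4.8 mol + 0.017 mol + 2.78 mol = 9.087 mol.
Addition/subtraction keeps the fewest decimal places: 1.49 → 2 decimal places, 4.8 → 1 decimal place, 0.017 → 3 decimal places, 2.78 → 2 decimal places; limit is 1.
Rounded to 1 decimal place: 9.1 mol.

9.1 mol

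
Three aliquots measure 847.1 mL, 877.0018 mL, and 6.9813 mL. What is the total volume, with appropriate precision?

1731.1 mL

847.1 mL + 877.0018 mL + 6.9813 mL = 1731.0831 mL.
Addition/subtraction keeps the fewest decimal places: 847.1 → 1 decimal place, 877.0018 → 4 decimal places, 6.9813 → 4 decimal places; limit is 1.
Rounded to 1 decimal place: 1731.1 mL.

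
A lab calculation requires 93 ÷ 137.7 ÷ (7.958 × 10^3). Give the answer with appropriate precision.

8.5 × 10^-5

93 ÷ 137.7 ÷ (7.958 × 10^3) = 0.0000848682160865…
Multiplication/division keeps the fewest significant figures: 93 → 2 s.f., 137.7 → 4 s.f., 7.958 × 10^3 → 4 s.f.; limit is 2.
Rounded to 2 significant figures: 8.5 × 10^-5.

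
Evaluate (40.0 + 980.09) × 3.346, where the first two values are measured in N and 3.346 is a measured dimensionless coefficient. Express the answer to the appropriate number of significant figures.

40.0 N + 980.09 N = 1020.09 N; the sum is limited to 1 decimal place (5 s.f.).
Carrying full precision, 1020.09 × 3.346 = 3413.22114 N; 3.346 has 4 s.f., so the result keeps min(5, 4) = 4 s.f.
Rounded to 4 significant figures: 3413 N.

3413 N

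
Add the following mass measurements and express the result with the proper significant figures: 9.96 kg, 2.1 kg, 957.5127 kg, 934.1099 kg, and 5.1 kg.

9.96 kg + 2.1 kg + 957.5127 kg + 934.1099 kg + 5.1 kg = 1908.7826 kg.
Addition/subtraction keeps the fewest decimal places: 9.96 → 2 decimal places, 2.1 → 1 decimal place, 957.5127 → 4 decimal places, 934.1099 → 4 decimal places, 5.1 → 1 decimal place; limit is 1.
Rounded to 1 decimal place: 1908.8 kg.

1908.8 kg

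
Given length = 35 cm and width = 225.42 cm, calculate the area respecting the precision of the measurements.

7.9 × 10³ cm²

area = 35 cm × 225.42 cm = 7889.7 cm².
35 has 2 significant figures; 225.42 has 5.
Division/multiplication keeps the fewest: 2 significant figures.
Rounded: 7.9 × 10³ cm².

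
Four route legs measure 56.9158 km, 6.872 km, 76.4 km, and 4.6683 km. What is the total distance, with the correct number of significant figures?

144.9 km

56.9158 km + 6.872 km + 76.4 km + 4.6683 km = 144.8561 km.
Addition/subtraction keeps the fewest decimal places: 56.9158 → 4 decimal places, 6.872 → 3 decimal places, 76.4 → 1 decimal place, 4.6683 → 4 decimal places; limit is 1.
Rounded to 1 decimal place: 144.9 km.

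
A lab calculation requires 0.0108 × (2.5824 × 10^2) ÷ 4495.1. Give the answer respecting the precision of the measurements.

0.0108 × (2.5824 × 10^2) ÷ 4495.1 = 0.000620451602856…
Multiplication/division keeps the fewest significant figures: 0.0108 → 3 s.f., 2.5824 × 10^2 → 5 s.f., 4495.1 → 5 s.f.; limit is 3.
Rounded to 3 significant figures: 6.20 × 10^-4.

6.20 × 10^-4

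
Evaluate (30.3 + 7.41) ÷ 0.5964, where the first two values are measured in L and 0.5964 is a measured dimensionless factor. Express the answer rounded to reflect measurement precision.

30.3 L + 7.41 L = 37.71 L; the sum is limited to 1 decimal place (3 s.f.).
Carrying full precision, 37.71 ÷ 0.5964 = 63.2293762575… L; 0.5964 has 4 s.f., so the result keeps min(3, 4) = 3 s.f.
Rounded to 3 significant figures: 63.2 L.

63.2 L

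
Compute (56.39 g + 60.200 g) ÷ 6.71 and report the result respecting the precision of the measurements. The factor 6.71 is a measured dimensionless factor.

56.39 g + 60.200 g = 116.590 g; the sum is limited to 2 decimal places (5 s.f.).
Carrying full precision, 116.590 ÷ 6.71 = 17.3755588674… g; 6.71 has 3 s.f., so the result keeps min(5, 3) = 3 s.f.
Rounded to 3 significant figures: 17.4 g.

17.4 g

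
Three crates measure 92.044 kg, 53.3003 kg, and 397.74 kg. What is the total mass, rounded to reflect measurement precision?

543.08 kg

92.044 kg + 53.3003 kg + 397.74 kg = 543.0843 kg.
Addition/subtraction keeps the fewest decimal places: 92.044 → 3 decimal places, 53.3003 → 4 decimal places, 397.74 → 2 decimal places; limit is 2.
Rounded to 2 decimal places: 543.08 kg.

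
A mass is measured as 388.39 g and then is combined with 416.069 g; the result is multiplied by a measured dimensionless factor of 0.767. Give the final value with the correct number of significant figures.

617 g

388.39 g + 416.069 g = 804.459 g; the sum is limited to 2 decimal places (5 s.f.).
Carrying full precision, 804.459 × 0.767 = 617.020053 g; 0.767 has 3 s.f., so the result keeps min(5, 3) = 3 s.f.
Rounded to 3 significant figures: 617 g.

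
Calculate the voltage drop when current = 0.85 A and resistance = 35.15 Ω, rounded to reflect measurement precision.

3.0 × 10¹ V

voltage drop = 0.85 A × 35.15 Ω = 29.8775 V.
0.85 has 2 significant figures; 35.15 has 4.
Division/multiplication keeps the fewest: 2 significant figures.
Rounded: 3.0 × 10¹ V.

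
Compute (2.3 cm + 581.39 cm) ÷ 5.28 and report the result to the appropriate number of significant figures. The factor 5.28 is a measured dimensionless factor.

2.3 cm + 581.39 cm = 583.69 cm; the sum is limited to 1 decimal place (4 s.f.).
Carrying full precision, 583.69 ÷ 5.28 = 110.547348485… cm; 5.28 has 3 s.f., so the result keeps min(4, 3) = 3 s.f.
Rounded to 3 significant figures: 111 cm.

111 cm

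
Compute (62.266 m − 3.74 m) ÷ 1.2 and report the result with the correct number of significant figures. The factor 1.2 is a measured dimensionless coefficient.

62.266 m − 3.74 m = 58.526 m; the difference is limited to 2 decimal places (4 s.f.).
Carrying full precision, 58.526 ÷ 1.2 = 48.7716666667… m; 1.2 has 2 s.f., so the result keeps min(4, 2) = 2 s.f.
Rounded to 2 significant figures: 49 m.

49 m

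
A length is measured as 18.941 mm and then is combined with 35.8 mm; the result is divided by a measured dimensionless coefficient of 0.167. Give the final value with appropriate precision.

18.941 mm + 35.8 mm = 54.741 mm; the sum is limited to 1 decimal place (3 s.f.).
Carrying full precision, 54.741 ÷ 0.167 = 327.790419162… mm; 0.167 has 3 s.f., so the result keeps min(3, 3) = 3 s.f.
Rounded to 3 significant figures: 328 mm.

328 mm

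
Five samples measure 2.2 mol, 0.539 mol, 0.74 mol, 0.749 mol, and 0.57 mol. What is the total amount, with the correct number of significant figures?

4.8 mol

2.2 mol + 0.539 mol + 0.74 mol + 0.749 mol + 0.57 mol = 4.798 mol.
Addition/subtraction keeps the fewest decimal places: 2.2 → 1 decimal place, 0.539 → 3 decimal places, 0.74 → 2 decimal places, 0.749 → 3 decimal places, 0.57 → 2 decimal places; limit is 1.
Rounded to 1 decimal place: 4.8 mol.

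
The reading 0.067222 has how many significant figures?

5

0.067222: leading zeros are not significant.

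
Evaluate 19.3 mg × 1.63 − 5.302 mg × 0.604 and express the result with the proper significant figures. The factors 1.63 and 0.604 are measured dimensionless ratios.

19.3 × 1.63 = 31.459 → 31.5 mg (3 s.f., last digit at the 10^-1 place).
5.302 × 0.604 = 3.202408 → 3.20 mg (3 s.f., last digit at the 10^-2 place).
Difference: 28.256592 mg; keep the coarser place, 10^-1.
Result: 28.3 mg.

28.3 mg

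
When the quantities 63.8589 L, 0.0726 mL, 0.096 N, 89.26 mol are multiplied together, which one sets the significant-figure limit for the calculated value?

0.096 N

63.8589 L → 6 s.f.; 0.0726 mL → 3 s.f.; 0.096 N → 2 s.f.; 89.26 mol → 4 s.f.
The fewest is 2 significant figures, from 0.096 N.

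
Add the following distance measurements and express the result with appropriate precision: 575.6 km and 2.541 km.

575.6 km + 2.541 km = 578.141 km.
Addition/subtraction keeps the fewest decimal places: 575.6 → 1 decimal place, 2.541 → 3 decimal places; limit is 1.
Rounded to 1 decimal place: 578.1 km.

578.1 km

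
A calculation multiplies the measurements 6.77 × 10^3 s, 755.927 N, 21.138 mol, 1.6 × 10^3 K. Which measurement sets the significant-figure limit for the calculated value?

6.77 × 10^3 s → 3 s.f.; 755.927 N → 6 s.f.; 21.138 mol → 5 s.f.; 1.6 × 10^3 K → 2 s.f.
The fewest is 2 significant figures, from 1.6 × 10^3 K.

1.6 × 10^3 K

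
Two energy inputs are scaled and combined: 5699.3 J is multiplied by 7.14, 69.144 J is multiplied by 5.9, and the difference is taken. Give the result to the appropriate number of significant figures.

4.03 × 10⁴ J

5699.3 × 7.14 = 40693.002 → 4.07 × 10⁴ J (3 s.f., last digit at the 10^2 place).
69.144 × 5.9 = 407.9496 → 4.1 × 10² J (2 s.f., last digit at the 10^1 place).
Difference: 40285.0524 J; keep the coarser place, 10^2.
Result: 4.03 × 10⁴ J.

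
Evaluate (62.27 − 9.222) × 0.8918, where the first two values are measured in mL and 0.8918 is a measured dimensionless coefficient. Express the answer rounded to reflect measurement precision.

47.31 mL

62.27 mL − 9.222 mL = 53.048 mL; the difference is limited to 2 decimal places (4 s.f.).
Carrying full precision, 53.048 × 0.8918 = 47.3082064 mL; 0.8918 has 4 s.f., so the result keeps min(4, 4) = 4 s.f.
Rounded to 4 significant figures: 47.31 mL.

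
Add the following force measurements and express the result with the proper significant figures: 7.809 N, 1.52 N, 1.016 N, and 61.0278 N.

71.37 N

7.809 N + 1.52 N + 1.016 N + 61.0278 N = 71.3728 N.
Addition/subtraction keeps the fewest decimal places: 7.809 → 3 decimal places, 1.52 → 2 decimal places, 1.016 → 3 decimal places, 61.0278 → 4 decimal places; limit is 2.
Rounded to 2 decimal places: 71.37 N.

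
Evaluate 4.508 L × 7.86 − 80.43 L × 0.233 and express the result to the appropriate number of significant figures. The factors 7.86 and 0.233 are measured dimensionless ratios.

16.7 L

4.508 × 7.86 = 35.43288 → 35.4 L (3 s.f., last digit at the 10^-1 place).
80.43 × 0.233 = 18.74019 → 18.7 L (3 s.f., last digit at the 10^-1 place).
Difference: 16.69269 L; keep the coarser place, 10^-1.
Result: 16.7 L.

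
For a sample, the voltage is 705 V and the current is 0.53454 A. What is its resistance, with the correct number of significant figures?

1.32 × 10^3 Ω

resistance = 705 V ÷ 0.53454 A = 1318.89100909… Ω.
705 has 3 significant figures; 0.53454 has 5.
Division/multiplication keeps the fewest: 3 significant figures.
Rounded: 1.32 × 10^3 Ω.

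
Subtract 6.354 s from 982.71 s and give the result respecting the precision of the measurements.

982.71 s − 6.354 s = 976.356 s.
Addition/subtraction keeps the fewest decimal places: 982.71 → 2 decimal places, 6.354 → 3 decimal places; limit is 2.
Rounded to 2 decimal places: 976.36 s.

976.36 s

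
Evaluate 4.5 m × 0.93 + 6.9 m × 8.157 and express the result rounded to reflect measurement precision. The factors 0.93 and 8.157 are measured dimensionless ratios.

4.5 × 0.93 = 4.185 → 4.2 m (2 s.f., last digit at the 10^-1 place).
6.9 × 8.157 = 56.2833 → 56 m (2 s.f., last digit at the 10^0 place).
Sum: 60.4683 m; keep the coarser place, 10^0.
Result: 60. m.

60. m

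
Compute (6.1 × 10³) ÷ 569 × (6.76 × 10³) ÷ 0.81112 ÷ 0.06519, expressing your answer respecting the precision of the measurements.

1.4 × 10⁶

(6.1 × 10³) ÷ 569 × (6.76 × 10³) ÷ 0.81112 ÷ 0.06519 = 1370560.38108…
Multiplication/division keeps the fewest significant figures: 6.1 × 10³ → 2 s.f., 569 → 3 s.f., 6.76 × 10³ → 3 s.f., 0.81112 → 5 s.f., 0.06519 → 4 s.f.; limit is 2.
Rounded to 2 significant figures: 1.4 × 10⁶.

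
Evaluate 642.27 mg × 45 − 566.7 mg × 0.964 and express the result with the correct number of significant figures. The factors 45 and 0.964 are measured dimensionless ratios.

642.27 × 45 = 28902.15 → 2.9 × 10⁴ mg (2 s.f., last digit at the 10^3 place).
566.7 × 0.964 = 546.2988 → 546 mg (3 s.f., last digit at the 10^0 place).
Difference: 28355.8512 mg; keep the coarser place, 10^3.
Result: 2.8 × 10⁴ mg.

2.8 × 10⁴ mg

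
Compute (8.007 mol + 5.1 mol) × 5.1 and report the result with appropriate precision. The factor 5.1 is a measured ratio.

67 mol

8.007 mol + 5.1 mol = 13.107 mol; the sum is limited to 1 decimal place (3 s.f.).
Carrying full precision, 13.107 × 5.1 = 66.8457 mol; 5.1 has 2 s.f., so the result keeps min(3, 2) = 2 s.f.
Rounded to 2 significant figures: 67 mol.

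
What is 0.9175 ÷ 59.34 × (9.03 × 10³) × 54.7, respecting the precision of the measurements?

0.9175 ÷ 59.34 × (9.03 × 10³) × 54.7 = 7637.19021739…
Multiplication/division keeps the fewest significant figures: 0.9175 → 4 s.f., 59.34 → 4 s.f., 9.03 × 10³ → 3 s.f., 54.7 → 3 s.f.; limit is 3.
Rounded to 3 significant figures: 7.64 × 10³.

7.64 × 10³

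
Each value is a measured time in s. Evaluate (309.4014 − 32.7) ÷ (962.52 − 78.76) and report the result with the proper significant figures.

309.4014 − 32.7 = 276.7014, limited to 1 d.p. → 4 s.f.; 962.52 − 78.76 = 883.76, limited to 2 d.p. → 5 s.f.
Carrying full precision, 276.7014 ÷ 883.76 = 0.313095636824…; keep min(4, 5) = 4 s.f.
Rounded to 4 significant figures: 0.3131.

0.3131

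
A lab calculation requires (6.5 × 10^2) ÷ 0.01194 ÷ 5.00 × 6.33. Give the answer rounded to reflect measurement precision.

6.9 × 10^4

(6.5 × 10^2) ÷ 0.01194 ÷ 5.00 × 6.33 = 68919.5979899…
Multiplication/division keeps the fewest significant figures: 6.5 × 10^2 → 2 s.f., 0.01194 → 4 s.f., 5.00 → 3 s.f., 6.33 → 3 s.f.; limit is 2.
Rounded to 2 significant figures: 6.9 × 10^4.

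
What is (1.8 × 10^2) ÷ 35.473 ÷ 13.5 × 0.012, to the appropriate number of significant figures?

(1.8 × 10^2) ÷ 35.473 ÷ 13.5 × 0.012 = 0.00451047275393…
Multiplication/division keeps the fewest significant figures: 1.8 × 10^2 → 2 s.f., 35.473 → 5 s.f., 13.5 → 3 s.f., 0.012 → 2 s.f.; limit is 2.
Rounded to 2 significant figures: 0.0045.

0.0045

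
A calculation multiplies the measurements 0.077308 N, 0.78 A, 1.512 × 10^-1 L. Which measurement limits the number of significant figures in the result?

0.78 A

0.077308 N → 5 s.f.; 0.78 A → 2 s.f.; 1.512 × 10^-1 L → 4 s.f.
The fewest is 2 significant figures, from 0.78 A.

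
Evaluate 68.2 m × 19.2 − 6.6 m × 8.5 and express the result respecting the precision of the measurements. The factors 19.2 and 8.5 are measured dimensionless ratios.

68.2 × 19.2 = 1309.44 → 1.31 × 10^3 m (3 s.f., last digit at the 10^1 place).
6.6 × 8.5 = 56.1 → 56 m (2 s.f., last digit at the 10^0 place).
Difference: 1253.34 m; keep the coarser place, 10^1.
Result: 1.25 × 10^3 m.

1.25 × 10^3 m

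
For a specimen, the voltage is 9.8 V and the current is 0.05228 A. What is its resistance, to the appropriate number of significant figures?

resistance = 9.8 V ÷ 0.05228 A = 187.452180566… Ω.
9.8 has 2 significant figures; 0.05228 has 4.
Division/multiplication keeps the fewest: 2 significant figures.
Rounded: 1.9 × 10² Ω.

1.9 × 10² Ω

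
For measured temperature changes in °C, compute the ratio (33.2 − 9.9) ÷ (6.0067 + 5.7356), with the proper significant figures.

33.2 − 9.9 = 23.3, limited to 1 d.p. → 3 s.f.; 6.0067 + 5.7356 = 11.7423, limited to 4 d.p. → 6 s.f.
Carrying full precision, 23.3 ÷ 11.7423 = 1.98427905947…; keep min(3, 6) = 3 s.f.
Rounded to 3 significant figures: 1.98.

1.98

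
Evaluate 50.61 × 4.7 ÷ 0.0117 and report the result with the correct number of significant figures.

50.61 × 4.7 ÷ 0.0117 = 20330.5128205…
Multiplication/division keeps the fewest significant figures: 50.61 → 4 s.f., 4.7 → 2 s.f., 0.0117 → 3 s.f.; limit is 2.
Rounded to 2 significant figures: 2.0 × 10⁴.

2.0 × 10⁴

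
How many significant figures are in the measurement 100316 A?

6

100316: zeros between nonzero digits are significant.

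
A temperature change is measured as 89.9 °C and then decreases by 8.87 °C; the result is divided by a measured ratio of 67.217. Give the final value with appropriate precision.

89.9 °C − 8.87 °C = 81.03 °C; the difference is limited to 1 decimal place (3 s.f.).
Carrying full precision, 81.03 ÷ 67.217 = 1.20549860898… °C; 67.217 has 5 s.f., so the result keeps min(3, 5) = 3 s.f.
Rounded to 3 significant figures: 1.21 °C.

1.21 °C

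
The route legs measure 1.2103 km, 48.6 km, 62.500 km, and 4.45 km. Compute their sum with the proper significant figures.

116.8 km

1.2103 km + 48.6 km + 62.500 km + 4.45 km = 116.7603 km.
Addition/subtraction keeps the fewest decimal places: 1.2103 → 4 decimal places, 48.6 → 1 decimal place, 62.500 → 3 decimal places, 4.45 → 2 decimal places; limit is 1.
Rounded to 1 decimal place: 116.8 km.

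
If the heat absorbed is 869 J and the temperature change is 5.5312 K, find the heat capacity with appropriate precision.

157 J/K

heat capacity = 869 J ÷ 5.5312 K = 157.108764825… J/K.
869 has 3 significant figures; 5.5312 has 5.
Division/multiplication keeps the fewest: 3 significant figures.
Rounded: 157 J/K.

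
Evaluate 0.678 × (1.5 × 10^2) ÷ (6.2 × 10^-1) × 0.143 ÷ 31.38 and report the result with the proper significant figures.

0.678 × (1.5 × 10^2) ÷ (6.2 × 10^-1) × 0.143 ÷ 31.38 = 0.747502004564…
Multiplication/division keeps the fewest significant figures: 0.678 → 3 s.f., 1.5 × 10^2 → 2 s.f., 6.2 × 10^-1 → 2 s.f., 0.143 → 3 s.f., 31.38 → 4 s.f.; limit is 2.
Rounded to 2 significant figures: 7.5 × 10^-1.

7.5 × 10^-1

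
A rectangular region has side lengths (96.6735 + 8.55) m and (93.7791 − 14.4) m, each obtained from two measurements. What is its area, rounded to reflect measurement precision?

96.6735 + 8.55 = 105.2235, limited to 2 d.p. → 5 s.f.; 93.7791 − 14.4 = 79.3791, limited to 1 d.p. → 3 s.f.
Carrying full precision, 105.2235 × 79.3791 = 8352.54672885; keep min(5, 3) = 3 s.f.
Rounded to 3 significant figures: 8.35 × 10³ m².

8.35 × 10³ m²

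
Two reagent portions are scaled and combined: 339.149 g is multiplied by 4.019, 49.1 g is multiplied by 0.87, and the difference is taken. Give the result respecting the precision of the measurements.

339.149 × 4.019 = 1363.039831 → 1.363 × 10^3 g (4 s.f., last digit at the 10^0 place).
49.1 × 0.87 = 42.717 → 43 g (2 s.f., last digit at the 10^0 place).
Difference: 1320.322831 g; keep the coarser place, 10^0.
Result: 1.320 × 10^3 g.

1.320 × 10^3 g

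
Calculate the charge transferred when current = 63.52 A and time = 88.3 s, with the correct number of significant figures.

5.61 × 10³ C

charge transferred = 63.52 A × 88.3 s = 5608.816 C.
63.52 has 4 significant figures; 88.3 has 3.
Division/multiplication keeps the fewest: 3 significant figures.
Rounded: 5.61 × 10³ C.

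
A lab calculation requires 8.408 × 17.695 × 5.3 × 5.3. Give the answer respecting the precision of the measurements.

4.2 × 10^3

8.408 × 17.695 × 5.3 × 5.3 = 4179.2178404
Multiplication/division keeps the fewest significant figures: 8.408 → 4 s.f., 17.695 → 5 s.f., 5.3 → 2 s.f., 5.3 → 2 s.f.; limit is 2.
Rounded to 2 significant figures: 4.2 × 10^3.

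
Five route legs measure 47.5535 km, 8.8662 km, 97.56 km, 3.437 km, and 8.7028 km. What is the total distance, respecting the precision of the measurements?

47.5535 km + 8.8662 km + 97.56 km + 3.437 km + 8.7028 km = 166.1195 km.
Addition/subtraction keeps the fewest decimal places: 47.5535 → 4 decimal places, 8.8662 → 4 decimal places, 97.56 → 2 decimal places, 3.437 → 3 decimal places, 8.7028 → 4 decimal places; limit is 2.
Rounded to 2 decimal places: 166.12 km.

166.12 km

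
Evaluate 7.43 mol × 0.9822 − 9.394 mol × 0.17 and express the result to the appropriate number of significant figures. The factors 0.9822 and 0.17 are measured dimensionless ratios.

7.43 × 0.9822 = 7.297746 → 7.30 mol (3 s.f., last digit at the 10^-2 place).
9.394 × 0.17 = 1.59698 → 1.6 mol (2 s.f., last digit at the 10^-1 place).
Difference: 5.700766 mol; keep the coarser place, 10^-1.
Result: 5.7 mol.

5.7 mol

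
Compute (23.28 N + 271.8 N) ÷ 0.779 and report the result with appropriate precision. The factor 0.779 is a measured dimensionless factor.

379 N

23.28 N + 271.8 N = 295.08 N; the sum is limited to 1 decimal place (4 s.f.).
Carrying full precision, 295.08 ÷ 0.779 = 378.793324775… N; 0.779 has 3 s.f., so the result keeps min(4, 3) = 3 s.f.
Rounded to 3 significant figures: 379 N.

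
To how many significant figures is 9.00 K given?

9.00: trailing zeros after a decimal point are significant.

3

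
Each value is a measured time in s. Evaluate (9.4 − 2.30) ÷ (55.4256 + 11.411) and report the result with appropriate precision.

9.4 − 2.30 = 7.10, limited to 1 d.p. → 2 s.f.; 55.4256 + 11.411 = 66.8366, limited to 3 d.p. → 5 s.f.
Carrying full precision, 7.10 ÷ 66.8366 = 0.106229221714…; keep min(2, 5) = 2 s.f.
Rounded to 2 significant figures: 0.11.

0.11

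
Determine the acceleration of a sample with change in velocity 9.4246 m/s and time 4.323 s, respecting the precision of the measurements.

acceleration = 9.4246 m/s ÷ 4.323 s = 2.18010640759… m/s².
9.4246 has 5 significant figures; 4.323 has 4.
Division/multiplication keeps the fewest: 4 significant figures.
Rounded: 2.180 m/s².

2.180 m/s²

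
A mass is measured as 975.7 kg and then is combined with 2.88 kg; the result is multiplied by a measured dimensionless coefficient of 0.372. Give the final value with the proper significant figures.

975.7 kg + 2.88 kg = 978.58 kg; the sum is limited to 1 decimal place (4 s.f.).
Carrying full precision, 978.58 × 0.372 = 364.03176 kg; 0.372 has 3 s.f., so the result keeps min(4, 3) = 3 s.f.
Rounded to 3 significant figures: 364 kg.

364 kg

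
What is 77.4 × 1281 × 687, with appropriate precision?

6.81 × 10⁷

77.4 × 1281 × 687 = 68115637.8
Multiplication/division keeps the fewest significant figures: 77.4 → 3 s.f., 1281 → 4 s.f., 687 → 3 s.f.; limit is 3.
Rounded to 3 significant figures: 6.81 × 10⁷.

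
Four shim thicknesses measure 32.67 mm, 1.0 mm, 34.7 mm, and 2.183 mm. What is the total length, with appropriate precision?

70.6 mm

32.67 mm + 1.0 mm + 34.7 mm + 2.183 mm = 70.553 mm.
Addition/subtraction keeps the fewest decimal places: 32.67 → 2 decimal places, 1.0 → 1 decimal place, 34.7 → 1 decimal place, 2.183 → 3 decimal places; limit is 1.
Rounded to 1 decimal place: 70.6 mm.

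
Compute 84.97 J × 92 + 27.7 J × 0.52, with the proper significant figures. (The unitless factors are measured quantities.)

84.97 × 92 = 7817.24 → 7.8 × 10^3 J (2 s.f., last digit at the 10^2 place).
27.7 × 0.52 = 14.404 → 14 J (2 s.f., last digit at the 10^0 place).
Sum: 7831.644 J; keep the coarser place, 10^2.
Result: 7.8 × 10^3 J.

7.8 × 10^3 J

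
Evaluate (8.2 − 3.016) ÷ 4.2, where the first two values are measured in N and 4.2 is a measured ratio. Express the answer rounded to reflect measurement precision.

1.2 N

8.2 N − 3.016 N = 5.184 N; the difference is limited to 1 decimal place (2 s.f.).
Carrying full precision, 5.184 ÷ 4.2 = 1.23428571429… N; 4.2 has 2 s.f., so the result keeps min(2, 2) = 2 s.f.
Rounded to 2 significant figures: 1.2 N.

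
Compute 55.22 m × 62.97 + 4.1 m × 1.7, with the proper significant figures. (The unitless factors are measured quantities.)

55.22 × 62.97 = 3477.2034 → 3477 m (4 s.f., last digit at the 10^0 place).
4.1 × 1.7 = 6.97 → 7.0 m (2 s.f., last digit at the 10^-1 place).
Sum: 3484.1734 m; keep the coarser place, 10^0.
Result: 3484 m.

3484 m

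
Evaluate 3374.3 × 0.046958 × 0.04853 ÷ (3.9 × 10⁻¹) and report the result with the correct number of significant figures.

20.

3374.3 × 0.046958 × 0.04853 ÷ (3.9 × 10⁻¹) = 19.7169151597…
Multiplication/division keeps the fewest significant figures: 3374.3 → 5 s.f., 0.046958 → 5 s.f., 0.04853 → 4 s.f., 3.9 × 10⁻¹ → 2 s.f.; limit is 2.
Rounded to 2 significant figures: 20.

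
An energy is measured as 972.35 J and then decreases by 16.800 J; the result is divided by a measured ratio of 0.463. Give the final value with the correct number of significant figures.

2.06 × 10^3 J

972.35 J − 16.800 J = 955.550 J; the difference is limited to 2 decimal places (5 s.f.).
Carrying full precision, 955.550 ÷ 0.463 = 2063.82289417… J; 0.463 has 3 s.f., so the result keeps min(5, 3) = 3 s.f.
Rounded to 3 significant figures: 2.06 × 10^3 J.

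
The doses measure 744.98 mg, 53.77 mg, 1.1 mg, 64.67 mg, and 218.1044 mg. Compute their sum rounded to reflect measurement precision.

1082.6 mg

744.98 mg + 53.77 mg + 1.1 mg + 64.67 mg + 218.1044 mg = 1082.6244 mg.
Addition/subtraction keeps the fewest decimal places: 744.98 → 2 decimal places, 53.77 → 2 decimal places, 1.1 → 1 decimal place, 64.67 → 2 decimal places, 218.1044 → 4 decimal places; limit is 1.
Rounded to 1 decimal place: 1082.6 mg.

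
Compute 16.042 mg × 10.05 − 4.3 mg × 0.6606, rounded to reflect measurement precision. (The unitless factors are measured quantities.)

16.042 × 10.05 = 161.2221 → 161.2 mg (4 s.f., last digit at the 10^-1 place).
4.3 × 0.6606 = 2.84058 → 2.8 mg (2 s.f., last digit at the 10^-1 place).
Difference: 158.38152 mg; keep the coarser place, 10^-1.
Result: 158.4 mg.

158.4 mg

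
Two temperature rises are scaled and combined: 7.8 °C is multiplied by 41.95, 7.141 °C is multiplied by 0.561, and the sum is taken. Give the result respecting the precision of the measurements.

3.3 × 10² °C

7.8 × 41.95 = 327.21 → 3.3 × 10² °C (2 s.f., last digit at the 10^1 place).
7.141 × 0.561 = 4.006101 → 4.01 °C (3 s.f., last digit at the 10^-2 place).
Sum: 331.216101 °C; keep the coarser place, 10^1.
Result: 3.3 × 10² °C.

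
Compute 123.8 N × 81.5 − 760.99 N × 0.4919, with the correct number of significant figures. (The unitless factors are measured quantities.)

123.8 × 81.5 = 10089.7 → 1.01 × 10^4 N (3 s.f., last digit at the 10^2 place).
760.99 × 0.4919 = 374.330981 → 374.3 N (4 s.f., last digit at the 10^-1 place).
Difference: 9715.369019 N; keep the coarser place, 10^2.
Result: 9.7 × 10^3 N.

9.7 × 10^3 N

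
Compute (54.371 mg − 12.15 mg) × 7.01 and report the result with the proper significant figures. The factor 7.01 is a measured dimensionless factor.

54.371 mg − 12.15 mg = 42.221 mg; the difference is limited to 2 decimal places (4 s.f.).
Carrying full precision, 42.221 × 7.01 = 295.96921 mg; 7.01 has 3 s.f., so the result keeps min(4, 3) = 3 s.f.
Rounded to 3 significant figures: 296 mg.

296 mg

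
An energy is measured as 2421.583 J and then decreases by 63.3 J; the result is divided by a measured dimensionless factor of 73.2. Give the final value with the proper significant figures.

32.2 J

2421.583 J − 63.3 J = 2358.283 J; the difference is limited to 1 decimal place (5 s.f.).
Carrying full precision, 2358.283 ÷ 73.2 = 32.2169808743… J; 73.2 has 3 s.f., so the result keeps min(5, 3) = 3 s.f.
Rounded to 3 significant figures: 32.2 J.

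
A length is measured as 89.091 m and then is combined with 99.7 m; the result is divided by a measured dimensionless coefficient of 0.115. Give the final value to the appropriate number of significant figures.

89.091 m + 99.7 m = 188.791 m; the sum is limited to 1 decimal place (4 s.f.).
Carrying full precision, 188.791 ÷ 0.115 = 1641.66086957… m; 0.115 has 3 s.f., so the result keeps min(4, 3) = 3 s.f.
Rounded to 3 significant figures: 1.64 × 10^3 m.

1.64 × 10^3 m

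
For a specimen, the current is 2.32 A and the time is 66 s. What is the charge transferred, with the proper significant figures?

1.5 × 10^2 C

charge transferred = 2.32 A × 66 s = 153.12 C.
2.32 has 3 significant figures; 66 has 2.
Division/multiplication keeps the fewest: 2 significant figures.
Rounded: 1.5 × 10^2 C.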